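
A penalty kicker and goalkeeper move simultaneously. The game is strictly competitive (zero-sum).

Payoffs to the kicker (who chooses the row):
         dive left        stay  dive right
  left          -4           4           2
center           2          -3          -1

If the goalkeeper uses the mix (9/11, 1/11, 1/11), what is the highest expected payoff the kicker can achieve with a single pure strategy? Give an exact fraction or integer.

left: (-4)·(9/11) + (4)·(1/11) + (2)·(1/11) = -30/11.
center: (2)·(9/11) + (-3)·(1/11) + (-1)·(1/11) = 14/11.
The best pure response is center with expected payoff 14/11.

14/11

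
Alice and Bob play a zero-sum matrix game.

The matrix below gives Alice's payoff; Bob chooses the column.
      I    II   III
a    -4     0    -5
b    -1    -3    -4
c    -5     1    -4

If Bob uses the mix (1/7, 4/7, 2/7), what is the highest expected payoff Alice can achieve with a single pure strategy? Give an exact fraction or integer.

a: (-4)·(1/7) + (0)·(4/7) + (-5)·(2/7) = -2.
b: (-1)·(1/7) + (-3)·(4/7) + (-4)·(2/7) = -3.
c: (-5)·(1/7) + (1)·(4/7) + (-4)·(2/7) = -9/7.
The best pure response is c with expected payoff -9/7.

-9/7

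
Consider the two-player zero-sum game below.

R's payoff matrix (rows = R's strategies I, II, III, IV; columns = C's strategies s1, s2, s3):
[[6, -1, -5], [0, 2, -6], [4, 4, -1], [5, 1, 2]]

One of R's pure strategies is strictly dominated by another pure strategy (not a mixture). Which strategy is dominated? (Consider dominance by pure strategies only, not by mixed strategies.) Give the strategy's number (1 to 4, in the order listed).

Compare II with III: 4 > 0, 4 > 2, -1 > -6.
So III strictly dominates II for R; II is strictly dominated.

2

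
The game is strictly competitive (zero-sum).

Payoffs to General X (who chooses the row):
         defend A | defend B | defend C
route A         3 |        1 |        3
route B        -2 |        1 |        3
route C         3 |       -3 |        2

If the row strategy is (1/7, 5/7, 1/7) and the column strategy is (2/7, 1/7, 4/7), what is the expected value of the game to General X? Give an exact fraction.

75/49

Against (2/7, 1/7, 4/7), each row's expected payoff is route A: 19/7; route B: 9/7; route C: 11/7.
Taking the (1/7, 5/7, 1/7)-weighted average: (1/7)·(19/7) + (5/7)·(9/7) + (1/7)·(11/7) = 75/49.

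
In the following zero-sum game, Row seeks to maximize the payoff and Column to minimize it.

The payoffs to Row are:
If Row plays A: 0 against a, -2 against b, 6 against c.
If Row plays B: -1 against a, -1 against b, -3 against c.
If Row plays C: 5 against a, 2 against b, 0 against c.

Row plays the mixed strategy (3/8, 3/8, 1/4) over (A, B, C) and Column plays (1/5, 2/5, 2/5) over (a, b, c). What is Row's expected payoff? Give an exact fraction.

3/8

Against (1/5, 2/5, 2/5), each row's expected payoff is A: 8/5; B: -9/5; C: 9/5.
Taking the (3/8, 3/8, 1/4)-weighted average: (3/8)·(8/5) + (3/8)·(-9/5) + (1/4)·(9/5) = 3/8.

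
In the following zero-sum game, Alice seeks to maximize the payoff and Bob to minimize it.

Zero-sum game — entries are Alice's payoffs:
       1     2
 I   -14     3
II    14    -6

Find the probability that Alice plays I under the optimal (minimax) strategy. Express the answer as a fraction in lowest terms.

20/37

Row minima are -14 and -6, so Alice's maximin is -6; column maxima are 14 and 3, so Bob's minimax is 3. These differ, so the equilibrium is in mixed strategies.
Let Alice play I with probability p. Bob is indifferent when −14p + 14(1−p) = 3p − 6(1−p), giving p = 20/37.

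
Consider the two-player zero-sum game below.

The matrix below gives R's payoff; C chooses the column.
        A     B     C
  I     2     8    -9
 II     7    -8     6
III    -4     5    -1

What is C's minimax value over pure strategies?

The worst case (largest entry) in each column is A: 7, B: 8, C: 6.
The best (smallest) of these is 6.

6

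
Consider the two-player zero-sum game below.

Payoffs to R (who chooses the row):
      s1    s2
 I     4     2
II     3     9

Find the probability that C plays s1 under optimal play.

Row minima are 2 and 3, so R's maximin is 3; column maxima are 4 and 9, so C's minimax is 4. These differ, so the equilibrium is in mixed strategies.
Let C play s1 with probability q. R is indifferent when 4q + 2(1−q) = 3q + 9(1−q), giving q = 7/8.

7/8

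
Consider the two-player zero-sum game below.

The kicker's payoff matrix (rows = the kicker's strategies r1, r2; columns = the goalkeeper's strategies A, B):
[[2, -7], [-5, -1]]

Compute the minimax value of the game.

Row minima are -7 and -5, so the kicker's maximin is -5; column maxima are 2 and -1, so the goalkeeper's minimax is -1. These differ, so the equilibrium is in mixed strategies.
Let the kicker play r1 with probability p. The goalkeeper is indifferent when 2p − 5(1−p) = −7p − (1−p), giving p = 4/13.
Let the goalkeeper play A with probability q. The kicker is indifferent when 2q − 7(1−q) = −5q − (1−q), giving q = 6/13.
The value is 2·(6/13) + (-7)·(7/13) = -37/13.

-37/13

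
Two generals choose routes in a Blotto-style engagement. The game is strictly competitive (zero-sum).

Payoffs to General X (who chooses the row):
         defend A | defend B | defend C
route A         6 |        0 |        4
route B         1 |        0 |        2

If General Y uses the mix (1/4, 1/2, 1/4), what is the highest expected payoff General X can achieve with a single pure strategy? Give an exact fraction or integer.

route A: (6)·(1/4) + (0)·(1/2) + (4)·(1/4) = 5/2.
route B: (1)·(1/4) + (0)·(1/2) + (2)·(1/4) = 3/4.
The best pure response is route A with expected payoff 5/2.

5/2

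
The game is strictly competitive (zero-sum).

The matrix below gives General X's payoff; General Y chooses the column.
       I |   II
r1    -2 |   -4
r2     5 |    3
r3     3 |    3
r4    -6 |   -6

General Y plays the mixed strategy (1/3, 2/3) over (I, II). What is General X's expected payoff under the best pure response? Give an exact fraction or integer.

11/3

r1: (-2)·(1/3) + (-4)·(2/3) = -10/3.
r2: (5)·(1/3) + (3)·(2/3) = 11/3.
r3: (3)·(1/3) + (3)·(2/3) = 3.
r4: (-6)·(1/3) + (-6)·(2/3) = -6.
The best pure response is r2 with expected payoff 11/3.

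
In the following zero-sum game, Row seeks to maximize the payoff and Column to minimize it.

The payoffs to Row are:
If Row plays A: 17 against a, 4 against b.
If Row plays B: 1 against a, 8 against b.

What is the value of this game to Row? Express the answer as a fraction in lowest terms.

Row minima are 4 and 1, so Row's maximin is 4; column maxima are 17 and 8, so Column's minimax is 8. These differ, so the equilibrium is in mixed strategies.
Let Row play A with probability p. Column is indifferent when 17p + (1−p) = 4p + 8(1−p), giving p = 7/20.
Let Column play a with probability q. Row is indifferent when 17q + 4(1−q) = q + 8(1−q), giving q = 1/5.
The value is 17·(1/5) + (4)·(4/5) = 33/5.

33/5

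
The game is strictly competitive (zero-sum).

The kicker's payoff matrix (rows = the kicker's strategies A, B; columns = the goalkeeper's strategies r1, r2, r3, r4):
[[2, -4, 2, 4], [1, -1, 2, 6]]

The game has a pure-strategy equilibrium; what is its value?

Row minima: -4, -1 → the kicker's maximin is -1.
Column maxima: 2, -1, 2, 6 → the goalkeeper's minimax is -1.
They coincide at (B, r2), so the value is -1.

-1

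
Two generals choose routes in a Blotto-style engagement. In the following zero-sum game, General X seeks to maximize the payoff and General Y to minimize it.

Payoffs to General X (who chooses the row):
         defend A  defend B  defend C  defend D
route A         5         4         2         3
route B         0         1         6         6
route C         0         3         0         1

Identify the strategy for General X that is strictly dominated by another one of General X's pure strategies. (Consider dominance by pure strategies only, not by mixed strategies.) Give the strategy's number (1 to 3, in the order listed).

3

Compare route C with route A: 5 > 0, 4 > 3, 2 > 0, 3 > 1.
So route A strictly dominates route C for General X; route C is strictly dominated.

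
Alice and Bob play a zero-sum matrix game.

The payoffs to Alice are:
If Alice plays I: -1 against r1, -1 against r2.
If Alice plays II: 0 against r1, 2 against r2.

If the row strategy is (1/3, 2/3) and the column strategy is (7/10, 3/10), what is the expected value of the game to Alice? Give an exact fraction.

1/15

Against (7/10, 3/10), each row's expected payoff is I: -1; II: 3/5.
Taking the (1/3, 2/3)-weighted average: (1/3)·(-1) + (2/3)·(3/5) = 1/15.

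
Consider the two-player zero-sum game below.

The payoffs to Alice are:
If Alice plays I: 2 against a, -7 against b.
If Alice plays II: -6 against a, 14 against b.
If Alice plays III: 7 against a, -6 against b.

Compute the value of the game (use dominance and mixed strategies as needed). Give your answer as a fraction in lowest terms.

62/33

Row I is strictly dominated by row III, so Alice never plays it.
The remaining 2×2 game on (II, III) × (a, b) has no saddle point. Let Alice play II with probability p; indifference gives −6p + 7(1−p) = 14p − 6(1−p), so p = 13/33.
Similarly Bob's optimal q on a is 20/33, and the value is -6·(20/33) + (14)·(13/33) = 62/33.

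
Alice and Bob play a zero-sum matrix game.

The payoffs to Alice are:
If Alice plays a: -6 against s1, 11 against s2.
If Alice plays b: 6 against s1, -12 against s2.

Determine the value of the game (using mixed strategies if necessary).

-6/35

Row minima are -6 and -12, so Alice's maximin is -6; column maxima are 6 and 11, so Bob's minimax is 6. These differ, so the equilibrium is in mixed strategies.
Let Alice play a with probability p. Bob is indifferent when −6p + 6(1−p) = 11p − 12(1−p), giving p = 18/35.
Let Bob play s1 with probability q. Alice is indifferent when −6q + 11(1−q) = 6q − 12(1−q), giving q = 23/35.
The value is -6·(23/35) + (11)·(12/35) = -6/35.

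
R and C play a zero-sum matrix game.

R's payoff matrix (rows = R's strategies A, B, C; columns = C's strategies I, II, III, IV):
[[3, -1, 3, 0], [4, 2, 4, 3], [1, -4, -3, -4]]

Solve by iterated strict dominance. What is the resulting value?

Column III is strictly dominated by II for C (-1<3, 2<4, -4<-3); eliminate III.
Row A is strictly dominated by row B (4>3, 2>-1, 3>0); eliminate A.
Column I is strictly dominated by II for C (2<4, -4<1); eliminate I.
Row C is strictly dominated by row B (2>-4, 3>-4); eliminate C.
Column IV is strictly dominated by II for C (2<3); eliminate IV.
Only (B, II) remains, with payoff 2.

2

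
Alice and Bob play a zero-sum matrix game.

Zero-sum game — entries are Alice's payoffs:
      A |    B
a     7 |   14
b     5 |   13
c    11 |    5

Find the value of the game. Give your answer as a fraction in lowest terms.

Row b is strictly dominated by row a, so Alice never plays it.
The remaining 2×2 game on (a, c) × (A, B) has no saddle point. Let Alice play a with probability p; indifference gives 7p + 11(1−p) = 14p + 5(1−p), so p = 6/13.
Similarly Bob's optimal q on A is 9/13, and the value is 7·(9/13) + (14)·(4/13) = 119/13.

119/13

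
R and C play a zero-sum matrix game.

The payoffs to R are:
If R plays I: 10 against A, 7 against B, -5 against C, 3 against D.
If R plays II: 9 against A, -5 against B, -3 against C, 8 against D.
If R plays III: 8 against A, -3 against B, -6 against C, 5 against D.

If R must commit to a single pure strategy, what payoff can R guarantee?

-5

The worst-case payoff for each row is I: -5, II: -5, III: -6.
The best of these is -5.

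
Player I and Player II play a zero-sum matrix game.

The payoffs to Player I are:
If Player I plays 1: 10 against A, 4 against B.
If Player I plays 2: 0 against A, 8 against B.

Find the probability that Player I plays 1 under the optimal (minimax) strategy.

Row minima are 4 and 0, so Player I's maximin is 4; column maxima are 10 and 8, so Player II's minimax is 8. These differ, so the equilibrium is in mixed strategies.
Let Player I play 1 with probability p. Player II is indifferent when 10p = 4p + 8(1−p), giving p = 4/7.

4/7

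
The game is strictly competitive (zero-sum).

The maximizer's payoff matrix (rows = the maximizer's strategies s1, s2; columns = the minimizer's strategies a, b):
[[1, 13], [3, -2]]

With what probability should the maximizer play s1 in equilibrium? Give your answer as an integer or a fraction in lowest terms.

5/17

Row minima are 1 and -2, so the maximizer's maximin is 1; column maxima are 3 and 13, so the minimizer's minimax is 3. These differ, so the equilibrium is in mixed strategies.
Let the maximizer play s1 with probability p. The minimizer is indifferent when p + 3(1−p) = 13p − 2(1−p), giving p = 5/17.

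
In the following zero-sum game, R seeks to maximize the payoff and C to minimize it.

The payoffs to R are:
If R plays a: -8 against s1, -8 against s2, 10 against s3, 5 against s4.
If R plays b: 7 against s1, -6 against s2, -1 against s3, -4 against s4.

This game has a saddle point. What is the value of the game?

-6

Row minima: -8, -6 → R's maximin is -6.
Column maxima: 7, -6, 10, 5 → C's minimax is -6.
They coincide at (b, s2), so the value is -6.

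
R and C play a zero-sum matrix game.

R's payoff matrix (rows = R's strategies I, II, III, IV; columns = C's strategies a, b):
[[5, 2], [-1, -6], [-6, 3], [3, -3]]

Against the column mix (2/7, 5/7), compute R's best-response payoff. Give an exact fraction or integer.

I: (5)·(2/7) + (2)·(5/7) = 20/7.
II: (-1)·(2/7) + (-6)·(5/7) = -32/7.
III: (-6)·(2/7) + (3)·(5/7) = 3/7.
IV: (3)·(2/7) + (-3)·(5/7) = -9/7.
The best pure response is I with expected payoff 20/7.

20/7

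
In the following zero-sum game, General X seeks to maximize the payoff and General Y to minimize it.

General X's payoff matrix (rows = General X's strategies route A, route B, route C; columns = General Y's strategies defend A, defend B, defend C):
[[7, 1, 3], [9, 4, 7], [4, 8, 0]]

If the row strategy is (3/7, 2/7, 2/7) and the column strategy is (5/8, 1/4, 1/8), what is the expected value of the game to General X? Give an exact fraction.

39/7

Against (5/8, 1/4, 1/8), each row's expected payoff is route A: 5; route B: 15/2; route C: 9/2.
Taking the (3/7, 2/7, 2/7)-weighted average: (3/7)·(5) + (2/7)·(15/2) + (2/7)·(9/2) = 39/7.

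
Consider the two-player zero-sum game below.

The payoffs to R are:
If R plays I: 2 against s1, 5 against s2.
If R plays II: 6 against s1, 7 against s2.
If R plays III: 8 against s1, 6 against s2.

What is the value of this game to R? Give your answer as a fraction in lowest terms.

Row I is strictly dominated by row III, so R never plays it.
The remaining 2×2 game on (II, III) × (s1, s2) has no saddle point. Let R play II with probability p; indifference gives 6p + 8(1−p) = 7p + 6(1−p), so p = 2/3.
Similarly C's optimal q on s1 is 1/3, and the value is 6·(1/3) + (7)·(2/3) = 20/3.

20/3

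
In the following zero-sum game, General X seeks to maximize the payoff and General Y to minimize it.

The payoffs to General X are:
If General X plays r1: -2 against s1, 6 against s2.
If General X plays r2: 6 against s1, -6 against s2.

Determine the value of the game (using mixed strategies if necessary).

6/5

Row minima are -2 and -6, so General X's maximin is -2; column maxima are 6 and 6, so General Y's minimax is 6. These differ, so the equilibrium is in mixed strategies.
Let General X play r1 with probability p. General Y is indifferent when −2p + 6(1−p) = 6p − 6(1−p), giving p = 3/5.
Let General Y play s1 with probability q. General X is indifferent when −2q + 6(1−q) = 6q − 6(1−q), giving q = 3/5.
The value is -2·(3/5) + (6)·(2/5) = 6/5.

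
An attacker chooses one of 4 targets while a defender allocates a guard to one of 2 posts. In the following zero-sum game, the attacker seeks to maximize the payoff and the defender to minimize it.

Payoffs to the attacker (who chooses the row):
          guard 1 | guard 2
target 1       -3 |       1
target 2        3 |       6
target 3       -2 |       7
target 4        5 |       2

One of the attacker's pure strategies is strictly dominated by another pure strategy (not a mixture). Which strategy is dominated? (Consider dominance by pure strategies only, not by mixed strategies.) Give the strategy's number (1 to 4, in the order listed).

1

Compare target 1 with target 2: 3 > -3, 6 > 1.
So target 2 strictly dominates target 1 for the attacker; target 1 is strictly dominated.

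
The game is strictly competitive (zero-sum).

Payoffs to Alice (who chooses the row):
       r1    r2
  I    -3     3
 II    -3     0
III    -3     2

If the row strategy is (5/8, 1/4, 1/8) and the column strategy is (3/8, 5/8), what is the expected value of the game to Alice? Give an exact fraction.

Against (3/8, 5/8), each row's expected payoff is I: 3/4; II: -9/8; III: 1/8.
Taking the (5/8, 1/4, 1/8)-weighted average: (5/8)·(3/4) + (1/4)·(-9/8) + (1/8)·(1/8) = 13/64.

13/64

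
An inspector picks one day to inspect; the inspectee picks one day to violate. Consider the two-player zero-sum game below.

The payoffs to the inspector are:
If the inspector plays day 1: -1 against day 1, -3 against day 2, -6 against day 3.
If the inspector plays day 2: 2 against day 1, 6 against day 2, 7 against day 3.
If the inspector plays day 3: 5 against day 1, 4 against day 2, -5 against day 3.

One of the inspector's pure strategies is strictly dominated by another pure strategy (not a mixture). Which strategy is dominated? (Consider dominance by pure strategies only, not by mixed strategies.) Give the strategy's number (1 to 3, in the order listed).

Compare day 1 with day 2: 2 > -1, 6 > -3, 7 > -6.
So day 2 strictly dominates day 1 for the inspector; day 1 is strictly dominated.

1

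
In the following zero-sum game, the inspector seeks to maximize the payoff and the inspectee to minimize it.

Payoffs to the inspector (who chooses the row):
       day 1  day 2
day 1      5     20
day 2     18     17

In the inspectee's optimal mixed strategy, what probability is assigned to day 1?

Row minima are 5 and 17, so the inspector's maximin is 17; column maxima are 18 and 20, so the inspectee's minimax is 18. These differ, so the equilibrium is in mixed strategies.
Let the inspectee play day 1 with probability q. The inspector is indifferent when 5q + 20(1−q) = 18q + 17(1−q), giving q = 3/16.

3/16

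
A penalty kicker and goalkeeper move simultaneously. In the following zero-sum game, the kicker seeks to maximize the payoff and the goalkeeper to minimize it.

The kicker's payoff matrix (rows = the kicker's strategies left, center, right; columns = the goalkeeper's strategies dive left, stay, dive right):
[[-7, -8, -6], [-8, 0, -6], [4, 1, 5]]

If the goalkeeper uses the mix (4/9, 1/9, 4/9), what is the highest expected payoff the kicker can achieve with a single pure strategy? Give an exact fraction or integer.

37/9

left: (-7)·(4/9) + (-8)·(1/9) + (-6)·(4/9) = -20/3.
center: (-8)·(4/9) + (0)·(1/9) + (-6)·(4/9) = -56/9.
right: (4)·(4/9) + (1)·(1/9) + (5)·(4/9) = 37/9.
The best pure response is right with expected payoff 37/9.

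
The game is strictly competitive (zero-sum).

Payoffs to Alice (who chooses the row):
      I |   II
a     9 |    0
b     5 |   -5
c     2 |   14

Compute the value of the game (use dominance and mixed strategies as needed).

Row b is strictly dominated by row a, so Alice never plays it.
The remaining 2×2 game on (a, c) × (I, II) has no saddle point. Let Alice play a with probability p; indifference gives 9p + 2(1−p) = 14(1−p), so p = 4/7.
Similarly Bob's optimal q on I is 2/3, and the value is 9·(2/3) + (0)·(1/3) = 6.

6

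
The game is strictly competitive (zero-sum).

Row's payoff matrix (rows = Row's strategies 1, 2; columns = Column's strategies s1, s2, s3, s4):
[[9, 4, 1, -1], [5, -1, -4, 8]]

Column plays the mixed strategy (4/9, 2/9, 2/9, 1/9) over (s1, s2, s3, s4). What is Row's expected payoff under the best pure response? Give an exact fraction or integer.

5

1: (9)·(4/9) + (4)·(2/9) + (1)·(2/9) + (-1)·(1/9) = 5.
2: (5)·(4/9) + (-1)·(2/9) + (-4)·(2/9) + (8)·(1/9) = 2.
The best pure response is 1 with expected payoff 5.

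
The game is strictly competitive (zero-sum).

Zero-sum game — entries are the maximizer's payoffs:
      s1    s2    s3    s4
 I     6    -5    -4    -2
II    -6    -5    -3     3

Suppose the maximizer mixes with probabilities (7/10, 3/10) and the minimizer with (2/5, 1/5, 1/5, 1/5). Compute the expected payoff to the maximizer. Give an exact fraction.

-22/25

Against (2/5, 1/5, 1/5, 1/5), each row's expected payoff is I: 1/5; II: -17/5.
Taking the (7/10, 3/10)-weighted average: (7/10)·(1/5) + (3/10)·(-17/5) = -22/25.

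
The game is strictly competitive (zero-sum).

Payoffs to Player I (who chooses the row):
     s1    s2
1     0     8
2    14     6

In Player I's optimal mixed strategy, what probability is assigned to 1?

Row minima are 0 and 6, so Player I's maximin is 6; column maxima are 14 and 8, so Player II's minimax is 8. These differ, so the equilibrium is in mixed strategies.
Let Player I play 1 with probability p. Player II is indifferent when 14(1−p) = 8p + 6(1−p), giving p = 1/2.

1/2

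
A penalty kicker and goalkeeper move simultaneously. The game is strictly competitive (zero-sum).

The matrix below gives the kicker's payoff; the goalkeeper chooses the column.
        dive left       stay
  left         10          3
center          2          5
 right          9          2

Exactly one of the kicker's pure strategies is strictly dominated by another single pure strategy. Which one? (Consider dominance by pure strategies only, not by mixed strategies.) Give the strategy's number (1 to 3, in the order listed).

Compare right with left: 10 > 9, 3 > 2.
So left strictly dominates right for the kicker; right is strictly dominated.

3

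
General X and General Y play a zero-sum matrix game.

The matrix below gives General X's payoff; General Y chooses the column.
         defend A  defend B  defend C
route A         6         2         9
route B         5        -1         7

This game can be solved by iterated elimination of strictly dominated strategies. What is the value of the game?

Row route B is strictly dominated by row route A (6>5, 2>-1, 9>7); eliminate route B.
Column defend C is strictly dominated by defend A for General Y (6<9); eliminate defend C.
Column defend A is strictly dominated by defend B for General Y (2<6); eliminate defend A.
Only (route A, defend B) remains, with payoff 2.

2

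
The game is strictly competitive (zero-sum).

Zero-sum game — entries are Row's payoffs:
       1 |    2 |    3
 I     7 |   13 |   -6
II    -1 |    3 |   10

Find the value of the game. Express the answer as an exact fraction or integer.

8/3

Column 2 is strictly dominated by 1 for Column (it gives Row more in every row).
The remaining 2×2 game on (I, II) × (1, 3) has no saddle point. Let Row play I with probability p; indifference gives 7p − (1−p) = −6p + 10(1−p), so p = 11/24.
Similarly Column's optimal q on 1 is 2/3, and the value is 7·(2/3) + (-6)·(1/3) = 8/3.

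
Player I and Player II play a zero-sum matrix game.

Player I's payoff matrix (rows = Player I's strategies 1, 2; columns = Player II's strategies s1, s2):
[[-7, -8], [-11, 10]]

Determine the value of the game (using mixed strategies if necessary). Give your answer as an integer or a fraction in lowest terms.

Row minima are -8 and -11, so Player I's maximin is -8; column maxima are -7 and 10, so Player II's minimax is -7. These differ, so the equilibrium is in mixed strategies.
Let Player I play 1 with probability p. Player II is indifferent when −7p − 11(1−p) = −8p + 10(1−p), giving p = 21/22.
Let Player II play s1 with probability q. Player I is indifferent when −7q − 8(1−q) = −11q + 10(1−q), giving q = 9/11.
The value is -7·(9/11) + (-8)·(2/11) = -79/11.

-79/11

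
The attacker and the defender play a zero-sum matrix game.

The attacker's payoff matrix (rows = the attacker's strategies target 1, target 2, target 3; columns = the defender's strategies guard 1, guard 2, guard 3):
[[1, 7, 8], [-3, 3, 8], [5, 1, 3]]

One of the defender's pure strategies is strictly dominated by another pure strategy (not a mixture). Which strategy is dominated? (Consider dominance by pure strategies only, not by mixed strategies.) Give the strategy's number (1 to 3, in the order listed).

The defender prefers columns that give the attacker less. Compare guard 3 with guard 2: 7 < 8, 3 < 8, 1 < 3.
So guard 2 strictly dominates guard 3 for the defender; guard 3 is strictly dominated.

3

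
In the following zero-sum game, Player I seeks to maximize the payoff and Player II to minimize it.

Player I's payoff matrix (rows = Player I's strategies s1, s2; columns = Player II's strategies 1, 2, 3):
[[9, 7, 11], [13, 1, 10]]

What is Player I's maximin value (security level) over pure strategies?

7

The worst-case payoff for each row is s1: 7, s2: 1.
The best of these is 7.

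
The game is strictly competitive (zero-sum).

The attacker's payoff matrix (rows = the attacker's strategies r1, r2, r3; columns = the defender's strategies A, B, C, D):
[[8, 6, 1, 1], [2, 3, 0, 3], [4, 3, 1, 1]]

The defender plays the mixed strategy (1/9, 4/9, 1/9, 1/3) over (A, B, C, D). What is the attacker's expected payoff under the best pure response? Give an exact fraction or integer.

r1: (8)·(1/9) + (6)·(4/9) + (1)·(1/9) + (1)·(1/3) = 4.
r2: (2)·(1/9) + (3)·(4/9) + (0)·(1/9) + (3)·(1/3) = 23/9.
r3: (4)·(1/9) + (3)·(4/9) + (1)·(1/9) + (1)·(1/3) = 20/9.
The best pure response is r1 with expected payoff 4.

4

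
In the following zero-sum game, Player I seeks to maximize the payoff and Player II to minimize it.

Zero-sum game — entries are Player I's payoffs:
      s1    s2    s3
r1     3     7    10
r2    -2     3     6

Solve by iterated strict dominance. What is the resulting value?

3

Row r2 is strictly dominated by row r1 (3>-2, 7>3, 10>6); eliminate r2.
Column s2 is strictly dominated by s1 for Player II (3<7); eliminate s2.
Column s3 is strictly dominated by s1 for Player II (3<10); eliminate s3.
Only (r1, s1) remains, with payoff 3.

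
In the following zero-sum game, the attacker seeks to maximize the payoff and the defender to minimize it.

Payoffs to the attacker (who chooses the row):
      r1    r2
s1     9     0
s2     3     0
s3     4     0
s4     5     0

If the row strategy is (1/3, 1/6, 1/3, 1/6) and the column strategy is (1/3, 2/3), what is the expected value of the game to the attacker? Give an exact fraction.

17/9

Against (1/3, 2/3), each row's expected payoff is s1: 3; s2: 1; s3: 4/3; s4: 5/3.
Taking the (1/3, 1/6, 1/3, 1/6)-weighted average: (1/3)·(3) + (1/6)·(1) + (1/3)·(4/3) + (1/6)·(5/3) = 17/9.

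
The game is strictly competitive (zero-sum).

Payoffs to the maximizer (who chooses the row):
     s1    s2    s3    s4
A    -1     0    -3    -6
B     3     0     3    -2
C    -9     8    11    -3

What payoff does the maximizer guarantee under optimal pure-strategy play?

-2

Row minima: -6, -2, -9 → the maximizer's maximin is -2.
Column maxima: 3, 8, 11, -2 → the minimizer's minimax is -2.
They coincide at (B, s4), so the value is -2.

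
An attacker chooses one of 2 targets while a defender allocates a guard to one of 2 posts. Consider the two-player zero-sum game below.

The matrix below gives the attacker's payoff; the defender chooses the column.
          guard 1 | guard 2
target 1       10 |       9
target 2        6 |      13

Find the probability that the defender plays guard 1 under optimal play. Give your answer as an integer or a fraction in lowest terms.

Row minima are 9 and 6, so the attacker's maximin is 9; column maxima are 10 and 13, so the defender's minimax is 10. These differ, so the equilibrium is in mixed strategies.
Let the defender play guard 1 with probability q. The attacker is indifferent when 10q + 9(1−q) = 6q + 13(1−q), giving q = 1/2.

1/2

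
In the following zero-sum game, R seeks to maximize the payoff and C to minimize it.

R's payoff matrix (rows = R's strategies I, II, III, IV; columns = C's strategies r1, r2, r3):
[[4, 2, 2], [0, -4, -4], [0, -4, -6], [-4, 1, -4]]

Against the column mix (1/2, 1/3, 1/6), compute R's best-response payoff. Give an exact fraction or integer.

3

I: (4)·(1/2) + (2)·(1/3) + (2)·(1/6) = 3.
II: (0)·(1/2) + (-4)·(1/3) + (-4)·(1/6) = -2.
III: (0)·(1/2) + (-4)·(1/3) + (-6)·(1/6) = -7/3.
IV: (-4)·(1/2) + (1)·(1/3) + (-4)·(1/6) = -7/3.
The best pure response is I with expected payoff 3.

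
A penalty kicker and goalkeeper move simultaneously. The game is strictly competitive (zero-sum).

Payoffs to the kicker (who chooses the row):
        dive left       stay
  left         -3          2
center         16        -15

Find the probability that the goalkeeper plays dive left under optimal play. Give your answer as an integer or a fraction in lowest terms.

Row minima are -3 and -15, so the kicker's maximin is -3; column maxima are 16 and 2, so the goalkeeper's minimax is 2. These differ, so the equilibrium is in mixed strategies.
Let the goalkeeper play dive left with probability q. The kicker is indifferent when −3q + 2(1−q) = 16q − 15(1−q), giving q = 17/36.

17/36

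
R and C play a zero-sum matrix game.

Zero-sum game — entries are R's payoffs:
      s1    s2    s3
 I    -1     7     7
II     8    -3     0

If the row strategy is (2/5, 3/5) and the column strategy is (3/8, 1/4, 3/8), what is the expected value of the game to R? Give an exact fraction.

Against (3/8, 1/4, 3/8), each row's expected payoff is I: 4; II: 9/4.
Taking the (2/5, 3/5)-weighted average: (2/5)·(4) + (3/5)·(9/4) = 59/20.

59/20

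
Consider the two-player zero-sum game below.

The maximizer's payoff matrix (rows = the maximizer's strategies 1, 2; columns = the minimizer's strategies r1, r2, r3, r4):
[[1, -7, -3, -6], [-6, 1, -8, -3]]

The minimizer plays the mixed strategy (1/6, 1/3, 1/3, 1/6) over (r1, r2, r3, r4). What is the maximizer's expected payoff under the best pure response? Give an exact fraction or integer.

-23/6

1: (1)·(1/6) + (-7)·(1/3) + (-3)·(1/3) + (-6)·(1/6) = -25/6.
2: (-6)·(1/6) + (1)·(1/3) + (-8)·(1/3) + (-3)·(1/6) = -23/6.
The best pure response is 2 with expected payoff -23/6.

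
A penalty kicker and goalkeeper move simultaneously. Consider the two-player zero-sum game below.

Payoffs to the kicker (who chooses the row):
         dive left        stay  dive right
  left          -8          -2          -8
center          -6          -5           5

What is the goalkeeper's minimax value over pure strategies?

The worst case (largest entry) in each column is dive left: -6, stay: -2, dive right: 5.
The best (smallest) of these is -6.

-6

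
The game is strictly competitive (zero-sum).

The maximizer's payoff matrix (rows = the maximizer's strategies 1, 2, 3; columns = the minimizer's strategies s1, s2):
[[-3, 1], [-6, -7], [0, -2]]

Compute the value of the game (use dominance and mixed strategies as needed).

Row 2 is strictly dominated by row 3, so the maximizer never plays it.
The remaining 2×2 game on (1, 3) × (s1, s2) has no saddle point. Let the maximizer play 1 with probability p; indifference gives −3p = p − 2(1−p), so p = 1/3.
Similarly the minimizer's optimal q on s1 is 1/2, and the value is -3·(1/2) + (1)·(1/2) = -1.

-1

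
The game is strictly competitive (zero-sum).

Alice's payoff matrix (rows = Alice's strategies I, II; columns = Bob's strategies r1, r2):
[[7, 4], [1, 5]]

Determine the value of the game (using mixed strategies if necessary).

Row minima are 4 and 1, so Alice's maximin is 4; column maxima are 7 and 5, so Bob's minimax is 5. These differ, so the equilibrium is in mixed strategies.
Let Alice play I with probability p. Bob is indifferent when 7p + (1−p) = 4p + 5(1−p), giving p = 4/7.
Let Bob play r1 with probability q. Alice is indifferent when 7q + 4(1−q) = q + 5(1−q), giving q = 1/7.
The value is 7·(1/7) + (4)·(6/7) = 31/7.

31/7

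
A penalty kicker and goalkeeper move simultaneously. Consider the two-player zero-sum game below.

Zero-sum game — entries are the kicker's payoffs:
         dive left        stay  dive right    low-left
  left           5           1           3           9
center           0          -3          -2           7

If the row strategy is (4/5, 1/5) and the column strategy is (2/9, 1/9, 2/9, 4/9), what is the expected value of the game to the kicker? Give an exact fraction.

233/45

Against (2/9, 1/9, 2/9, 4/9), each row's expected payoff is left: 53/9; center: 7/3.
Taking the (4/5, 1/5)-weighted average: (4/5)·(53/9) + (1/5)·(7/3) = 233/45.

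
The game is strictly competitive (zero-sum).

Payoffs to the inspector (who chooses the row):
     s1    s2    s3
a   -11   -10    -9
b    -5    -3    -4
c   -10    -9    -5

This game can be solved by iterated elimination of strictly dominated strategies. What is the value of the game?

Row a is strictly dominated by row b (-5>-11, -3>-10, -4>-9); eliminate a.
Column s2 is strictly dominated by s1 for the inspectee (-5<-3, -10<-9); eliminate s2.
Column s3 is strictly dominated by s1 for the inspectee (-5<-4, -10<-5); eliminate s3.
Row c is strictly dominated by row b (-5>-10); eliminate c.
Only (b, s1) remains, with payoff -5.

-5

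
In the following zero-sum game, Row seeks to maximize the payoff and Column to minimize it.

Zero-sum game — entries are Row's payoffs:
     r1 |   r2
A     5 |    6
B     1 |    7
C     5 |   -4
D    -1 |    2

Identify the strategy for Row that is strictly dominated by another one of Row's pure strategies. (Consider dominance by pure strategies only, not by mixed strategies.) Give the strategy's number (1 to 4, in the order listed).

4

Compare D with A: 5 > -1, 6 > 2.
So A strictly dominates D for Row; D is strictly dominated.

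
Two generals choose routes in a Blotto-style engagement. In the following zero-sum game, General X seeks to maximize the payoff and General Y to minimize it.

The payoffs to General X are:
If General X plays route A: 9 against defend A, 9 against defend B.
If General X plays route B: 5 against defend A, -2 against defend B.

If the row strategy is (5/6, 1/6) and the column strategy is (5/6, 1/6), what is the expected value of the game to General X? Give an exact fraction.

Against (5/6, 1/6), each row's expected payoff is route A: 9; route B: 23/6.
Taking the (5/6, 1/6)-weighted average: (5/6)·(9) + (1/6)·(23/6) = 293/36.

293/36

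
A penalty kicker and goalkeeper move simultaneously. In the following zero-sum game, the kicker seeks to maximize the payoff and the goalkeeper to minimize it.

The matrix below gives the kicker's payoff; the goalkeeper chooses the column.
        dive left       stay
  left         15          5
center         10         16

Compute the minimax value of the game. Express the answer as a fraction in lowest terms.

95/8

Row minima are 5 and 10, so the kicker's maximin is 10; column maxima are 15 and 16, so the goalkeeper's minimax is 15. These differ, so the equilibrium is in mixed strategies.
Let the kicker play left with probability p. The goalkeeper is indifferent when 15p + 10(1−p) = 5p + 16(1−p), giving p = 3/8.
Let the goalkeeper play dive left with probability q. The kicker is indifferent when 15q + 5(1−q) = 10q + 16(1−q), giving q = 11/16.
The value is 15·(11/16) + (5)·(5/16) = 95/8.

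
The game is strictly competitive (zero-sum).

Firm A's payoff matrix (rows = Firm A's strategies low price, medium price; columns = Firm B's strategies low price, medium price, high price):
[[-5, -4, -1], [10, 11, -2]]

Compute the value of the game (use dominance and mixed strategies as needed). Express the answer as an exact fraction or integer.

Column medium price is strictly dominated by low price for Firm B (it gives Firm A more in every row).
The remaining 2×2 game on (low price, medium price) × (low price, high price) has no saddle point. Let Firm A play low price with probability p; indifference gives −5p + 10(1−p) = −p − 2(1−p), so p = 3/4.
Similarly Firm B's optimal q on low price is 1/16, and the value is -5·(1/16) + (-1)·(15/16) = -5/4.

-5/4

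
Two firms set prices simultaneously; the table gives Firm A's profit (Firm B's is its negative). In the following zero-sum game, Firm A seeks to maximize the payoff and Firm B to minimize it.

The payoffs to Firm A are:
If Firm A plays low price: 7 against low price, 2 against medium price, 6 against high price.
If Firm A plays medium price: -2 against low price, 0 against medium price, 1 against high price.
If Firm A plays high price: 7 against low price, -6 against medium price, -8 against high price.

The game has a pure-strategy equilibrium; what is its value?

Row minima: 2, -2, -8 → Firm A's maximin is 2.
Column maxima: 7, 2, 6 → Firm B's minimax is 2.
They coincide at (low price, medium price), so the value is 2.

2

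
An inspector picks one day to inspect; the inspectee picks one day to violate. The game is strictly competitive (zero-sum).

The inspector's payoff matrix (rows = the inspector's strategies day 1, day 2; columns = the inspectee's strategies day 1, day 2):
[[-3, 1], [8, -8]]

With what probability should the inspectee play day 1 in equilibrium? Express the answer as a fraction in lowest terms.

9/20

Row minima are -3 and -8, so the inspector's maximin is -3; column maxima are 8 and 1, so the inspectee's minimax is 1. These differ, so the equilibrium is in mixed strategies.
Let the inspectee play day 1 with probability q. The inspector is indifferent when −3q + (1−q) = 8q − 8(1−q), giving q = 9/20.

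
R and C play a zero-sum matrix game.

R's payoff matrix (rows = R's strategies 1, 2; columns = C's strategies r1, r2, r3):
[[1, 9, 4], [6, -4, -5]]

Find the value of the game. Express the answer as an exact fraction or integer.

Column r2 is strictly dominated by r3 for C (it gives R more in every row).
The remaining 2×2 game on (1, 2) × (r1, r3) has no saddle point. Let R play 1 with probability p; indifference gives p + 6(1−p) = 4p − 5(1−p), so p = 11/14.
Similarly C's optimal q on r1 is 9/14, and the value is 1·(9/14) + (4)·(5/14) = 29/14.

29/14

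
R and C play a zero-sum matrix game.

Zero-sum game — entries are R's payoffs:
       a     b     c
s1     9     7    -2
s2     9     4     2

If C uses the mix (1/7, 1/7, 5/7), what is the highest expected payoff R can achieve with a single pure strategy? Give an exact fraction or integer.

23/7

s1: (9)·(1/7) + (7)·(1/7) + (-2)·(5/7) = 6/7.
s2: (9)·(1/7) + (4)·(1/7) + (2)·(5/7) = 23/7.
The best pure response is s2 with expected payoff 23/7.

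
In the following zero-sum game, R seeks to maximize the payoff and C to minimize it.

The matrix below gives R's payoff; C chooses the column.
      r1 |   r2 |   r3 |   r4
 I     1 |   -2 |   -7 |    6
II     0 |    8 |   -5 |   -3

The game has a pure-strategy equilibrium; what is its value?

Row minima: -7, -5 → R's maximin is -5.
Column maxima: 1, 8, -5, 6 → C's minimax is -5.
They coincide at (II, r3), so the value is -5.

-5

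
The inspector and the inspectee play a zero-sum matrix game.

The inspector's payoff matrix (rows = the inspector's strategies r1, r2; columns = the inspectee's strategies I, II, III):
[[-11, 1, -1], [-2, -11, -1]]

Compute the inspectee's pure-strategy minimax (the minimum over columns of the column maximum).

The worst case (largest entry) in each column is I: -2, II: 1, III: -1.
The best (smallest) of these is -2.

-2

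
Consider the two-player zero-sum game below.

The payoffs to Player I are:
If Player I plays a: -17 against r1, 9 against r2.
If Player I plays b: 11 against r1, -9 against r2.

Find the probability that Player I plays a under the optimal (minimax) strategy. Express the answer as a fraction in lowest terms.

10/23

Row minima are -17 and -9, so Player I's maximin is -9; column maxima are 11 and 9, so Player II's minimax is 9. These differ, so the equilibrium is in mixed strategies.
Let Player I play a with probability p. Player II is indifferent when −17p + 11(1−p) = 9p − 9(1−p), giving p = 10/23.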